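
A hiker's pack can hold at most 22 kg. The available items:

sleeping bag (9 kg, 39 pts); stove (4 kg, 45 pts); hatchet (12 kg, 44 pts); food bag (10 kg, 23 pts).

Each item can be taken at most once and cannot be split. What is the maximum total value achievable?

This is a 0/1 knapsack; check combinations near the capacity.
- stove+hatchet: weight 4+12=16, value 45+44=89
- sleeping bag+stove: weight 9+4=13, value 39+45=84
- sleeping bag+hatchet: weight 9+12=21, value 39+44=83
- stove+food bag: weight 4+10=14, value 45+23=68
Best: 89 pts.

89 pts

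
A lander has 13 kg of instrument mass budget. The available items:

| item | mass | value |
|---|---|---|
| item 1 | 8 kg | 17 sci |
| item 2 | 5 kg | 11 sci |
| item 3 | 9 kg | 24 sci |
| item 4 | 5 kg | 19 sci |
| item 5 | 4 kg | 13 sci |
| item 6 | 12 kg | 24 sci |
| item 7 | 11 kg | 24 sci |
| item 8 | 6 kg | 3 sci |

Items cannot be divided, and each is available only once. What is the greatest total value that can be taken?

37 sci

This is a 0/1 knapsack; check combinations near the capacity.
- item 3+item 5: mass 9+4=13, value 24+13=37
- item 1+item 4: mass 8+5=13, value 17+19=36
- item 4+item 5: mass 5+4=9, value 19+13=32
Best: 37 sci.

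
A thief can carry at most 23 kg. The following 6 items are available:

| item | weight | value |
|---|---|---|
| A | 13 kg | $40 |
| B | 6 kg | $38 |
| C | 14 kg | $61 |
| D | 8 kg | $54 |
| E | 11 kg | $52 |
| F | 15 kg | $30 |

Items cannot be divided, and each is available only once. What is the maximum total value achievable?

Check high-value combinations within 23 kg:
- C+D: weight 14+8=22, value 61+54=115
- D+E: weight 8+11=19, value 54+52=106
- B+C: weight 6+14=20, value 38+61=99
Best: $115.

$115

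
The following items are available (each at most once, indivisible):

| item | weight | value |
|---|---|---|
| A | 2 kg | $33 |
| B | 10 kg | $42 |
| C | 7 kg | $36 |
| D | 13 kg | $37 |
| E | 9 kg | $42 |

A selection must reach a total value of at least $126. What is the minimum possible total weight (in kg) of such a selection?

Subsets with value ≥ 126, sorted by total weight:
- A+B+C+E: weight 28, value 153
- A+C+D+E: weight 31, value 148
- A+B+C+D: weight 32, value 148
- A+B+D+E: weight 34, value 154
Minimum weight: 28 kg.

28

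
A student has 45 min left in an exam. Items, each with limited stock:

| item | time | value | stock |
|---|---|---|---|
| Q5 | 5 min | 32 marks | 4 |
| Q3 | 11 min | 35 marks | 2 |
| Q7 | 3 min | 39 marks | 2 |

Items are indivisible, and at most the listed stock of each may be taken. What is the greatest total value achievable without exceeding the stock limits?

244 marks

Top feasible selections:
- 3×Q5 + 2×Q3 + 2×Q7: time 43, value 244
- 4×Q5 + 1×Q3 + 2×Q7: time 37, value 241
- 4×Q5 + 2×Q3 + 1×Q7: time 45, value 237
Best: 244 marks.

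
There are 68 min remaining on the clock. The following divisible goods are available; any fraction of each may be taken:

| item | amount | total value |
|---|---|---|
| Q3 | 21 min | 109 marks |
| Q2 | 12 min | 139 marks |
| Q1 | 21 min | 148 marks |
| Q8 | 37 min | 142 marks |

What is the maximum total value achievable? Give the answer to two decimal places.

449.73

Take in order of value per unit:
- Q2 (139/12 per unit): all 12 → value 139, running total 139.00
- Q1 (148/21 per unit): all 21 → value 148, running total 287.00
- Q3 (109/21 per unit): all 21 → value 109, running total 396.00
- Q8 (142/37 per unit): 14 of 37 → value 14×142/37 = 53.7297, running total 449.73
Total 449.73.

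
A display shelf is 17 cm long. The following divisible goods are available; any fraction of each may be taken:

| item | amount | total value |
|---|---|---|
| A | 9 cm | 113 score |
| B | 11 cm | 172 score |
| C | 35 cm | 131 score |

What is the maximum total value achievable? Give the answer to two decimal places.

247.33

Take in order of value per unit:
- B (172/11 per unit): all 11 → value 172, running total 172.00
- A (113/9 per unit): 6 of 9 → value 6×113/9 = 75.3333, running total 247.33
Total 247.33.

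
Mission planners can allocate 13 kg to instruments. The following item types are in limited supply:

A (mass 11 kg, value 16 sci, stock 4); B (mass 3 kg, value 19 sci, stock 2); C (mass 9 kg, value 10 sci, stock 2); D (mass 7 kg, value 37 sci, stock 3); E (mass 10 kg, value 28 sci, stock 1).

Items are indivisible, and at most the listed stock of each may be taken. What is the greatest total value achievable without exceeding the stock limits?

Top feasible selections:
- 2×B + 1×D: mass 13, value 75
- 1×B + 1×D: mass 10, value 56
Best: 75 sci.

75 sci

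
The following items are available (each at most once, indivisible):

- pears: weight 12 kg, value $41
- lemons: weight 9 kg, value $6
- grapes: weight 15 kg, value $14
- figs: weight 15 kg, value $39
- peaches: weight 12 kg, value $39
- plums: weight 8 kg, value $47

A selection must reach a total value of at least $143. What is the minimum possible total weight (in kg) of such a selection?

Subsets with value ≥ 143, sorted by total weight:
- pears+figs+peaches+plums: weight 47, value 166
- pears+lemons+figs+peaches+plums: weight 56, value 172
- pears+lemons+grapes+peaches+plums: weight 56, value 147
Minimum weight: 47 kg.

47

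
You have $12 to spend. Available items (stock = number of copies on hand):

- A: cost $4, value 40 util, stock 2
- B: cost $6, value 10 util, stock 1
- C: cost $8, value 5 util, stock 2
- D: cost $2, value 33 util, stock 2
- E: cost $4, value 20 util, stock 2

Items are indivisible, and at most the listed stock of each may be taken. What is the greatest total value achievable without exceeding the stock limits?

146 util

Top feasible selections:
- 2×A + 2×D: cost 12, value 146
- 1×A + 2×D + 1×E: cost 12, value 126
- 2×A + 1×D: cost 10, value 113
Best: 146 util.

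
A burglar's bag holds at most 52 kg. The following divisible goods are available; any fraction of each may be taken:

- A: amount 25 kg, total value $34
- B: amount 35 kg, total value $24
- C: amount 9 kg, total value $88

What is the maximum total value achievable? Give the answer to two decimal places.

134.34

Take in order of value per unit:
- C (88/9 per unit): all 9 → value 88, running total 88.00
- A (34/25 per unit): all 25 → value 34, running total 122.00
- B (24/35 per unit): 18 of 35 → value 18×24/35 = 12.3429, running total 134.34
Total 134.34.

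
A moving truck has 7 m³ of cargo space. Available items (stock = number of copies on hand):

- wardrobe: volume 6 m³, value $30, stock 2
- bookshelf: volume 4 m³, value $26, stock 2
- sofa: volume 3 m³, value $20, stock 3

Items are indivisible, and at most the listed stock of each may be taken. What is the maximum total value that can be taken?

$46

Best selections within volume 7 and stock limits:
- 1×bookshelf + 1×sofa: volume 7, value 46
- 2×sofa: volume 6, value 40
- 1×wardrobe: volume 6, value 30
Best: $46.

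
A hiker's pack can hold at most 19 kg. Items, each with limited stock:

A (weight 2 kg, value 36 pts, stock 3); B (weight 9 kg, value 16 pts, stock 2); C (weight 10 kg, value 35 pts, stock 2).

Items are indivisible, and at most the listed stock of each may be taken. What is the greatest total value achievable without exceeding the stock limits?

143 pts

Best selections within weight 19 and stock limits:
- 3×A + 1×C: weight 16, value 143
- 3×A + 1×B: weight 15, value 124
Best: 143 pts.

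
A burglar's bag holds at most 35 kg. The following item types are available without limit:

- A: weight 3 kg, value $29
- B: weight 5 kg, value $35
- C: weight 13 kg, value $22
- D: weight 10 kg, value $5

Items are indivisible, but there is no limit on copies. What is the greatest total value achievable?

Best value-per-unit is A at 29/3; filling with it alone gives 11×29 = 319.
Optimal mix: 10×A + 1×B → weight 35, value 325.

$325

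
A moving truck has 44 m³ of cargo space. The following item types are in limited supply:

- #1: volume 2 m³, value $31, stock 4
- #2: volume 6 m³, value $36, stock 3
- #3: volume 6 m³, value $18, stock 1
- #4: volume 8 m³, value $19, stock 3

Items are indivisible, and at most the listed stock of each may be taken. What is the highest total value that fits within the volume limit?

Best selections within volume 44 and stock limits:
- 4×#1 + 3×#2 + 2×#4: volume 42, value 270
- 4×#1 + 3×#2 + 1×#3 + 1×#4: volume 40, value 269
Best: $270.

$270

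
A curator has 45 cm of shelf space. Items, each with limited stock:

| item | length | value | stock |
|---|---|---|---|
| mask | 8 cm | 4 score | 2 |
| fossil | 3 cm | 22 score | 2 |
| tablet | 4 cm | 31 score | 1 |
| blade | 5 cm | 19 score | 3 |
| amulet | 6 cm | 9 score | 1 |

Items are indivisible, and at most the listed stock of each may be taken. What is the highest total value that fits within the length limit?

145 score

Top feasible selections:
- 1×mask + 2×fossil + 1×tablet + 3×blade + 1×amulet: length 39, value 145
- 2×fossil + 1×tablet + 3×blade + 1×amulet: length 31, value 141
- 2×mask + 2×fossil + 1×tablet + 3×blade: length 41, value 140
- 1×mask + 2×fossil + 1×tablet + 3×blade: length 33, value 136
Best: 145 score.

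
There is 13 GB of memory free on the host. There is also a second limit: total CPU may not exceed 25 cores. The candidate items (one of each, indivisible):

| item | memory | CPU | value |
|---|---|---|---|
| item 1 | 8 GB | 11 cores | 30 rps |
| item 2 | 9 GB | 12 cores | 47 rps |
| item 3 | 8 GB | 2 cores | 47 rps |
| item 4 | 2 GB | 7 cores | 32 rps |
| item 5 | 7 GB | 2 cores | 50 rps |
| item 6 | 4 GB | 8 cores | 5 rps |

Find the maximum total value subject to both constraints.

87 rps

Feasible sets respecting both limits:
- item 4+item 5+item 6: memory 13, CPU 17, value 87
- item 4+item 5: memory 9, CPU 9, value 82
- item 2+item 4: memory 11, CPU 19, value 79
Best: 87 rps.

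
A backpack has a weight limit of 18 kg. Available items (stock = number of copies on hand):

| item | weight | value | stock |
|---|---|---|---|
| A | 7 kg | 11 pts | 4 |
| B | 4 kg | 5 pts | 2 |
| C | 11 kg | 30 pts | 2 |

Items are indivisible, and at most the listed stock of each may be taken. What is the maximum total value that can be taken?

Top feasible selections:
- 1×A + 1×C: weight 18, value 41
- 1×B + 1×C: weight 15, value 35
- 1×C: weight 11, value 30
- 2×A + 1×B: weight 18, value 27
Best: 41 pts.

41 pts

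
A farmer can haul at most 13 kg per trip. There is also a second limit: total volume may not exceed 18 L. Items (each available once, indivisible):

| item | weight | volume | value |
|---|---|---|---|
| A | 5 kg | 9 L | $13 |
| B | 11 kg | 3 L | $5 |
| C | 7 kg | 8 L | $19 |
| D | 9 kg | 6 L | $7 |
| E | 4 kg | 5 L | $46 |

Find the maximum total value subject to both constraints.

$65

Feasible sets respecting both limits:
- C+E: weight 11, volume 13, value 65
- A+E: weight 9, volume 14, value 59
- D+E: weight 13, volume 11, value 53
- E: weight 4, volume 5, value 46
Best: $65.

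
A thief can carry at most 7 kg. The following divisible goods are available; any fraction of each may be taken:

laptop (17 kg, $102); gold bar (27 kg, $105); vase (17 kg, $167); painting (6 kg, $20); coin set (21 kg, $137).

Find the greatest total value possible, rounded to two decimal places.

68.76

Take in order of value per unit:
- vase (167/17 per unit): 7 of 17 → value 7×167/17 = 68.7647, running total 68.76
Total 68.76.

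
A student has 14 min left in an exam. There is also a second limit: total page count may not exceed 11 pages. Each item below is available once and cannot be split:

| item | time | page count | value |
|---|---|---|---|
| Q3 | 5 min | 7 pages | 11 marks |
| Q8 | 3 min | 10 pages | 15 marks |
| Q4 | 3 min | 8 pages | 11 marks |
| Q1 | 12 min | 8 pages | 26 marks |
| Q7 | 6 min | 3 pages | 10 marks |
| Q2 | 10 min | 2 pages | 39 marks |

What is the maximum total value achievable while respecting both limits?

50 marks

Feasible sets respecting both limits:
- Q4+Q2: time 13, page count 10, value 50
- Q2: time 10, page count 2, value 39
- Q1: time 12, page count 8, value 26
Best: 50 marks.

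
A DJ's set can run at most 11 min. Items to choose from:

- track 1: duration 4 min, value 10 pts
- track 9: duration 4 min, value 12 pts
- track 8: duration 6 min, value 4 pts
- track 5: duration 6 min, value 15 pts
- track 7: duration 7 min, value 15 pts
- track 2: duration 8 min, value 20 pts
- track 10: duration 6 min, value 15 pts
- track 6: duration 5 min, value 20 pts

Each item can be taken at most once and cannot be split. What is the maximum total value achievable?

Check high-value combinations within 11 min:
- track 5+track 6: duration 6+5=11, value 15+20=35
- track 10+track 6: duration 6+5=11, value 15+20=35
- track 9+track 6: duration 4+5=9, value 12+20=32
Best: 35 pts.

35 pts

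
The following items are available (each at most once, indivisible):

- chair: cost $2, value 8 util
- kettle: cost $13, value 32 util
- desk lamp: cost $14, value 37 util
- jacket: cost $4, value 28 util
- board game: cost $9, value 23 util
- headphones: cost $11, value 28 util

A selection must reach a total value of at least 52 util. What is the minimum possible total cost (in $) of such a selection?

15

Subsets with value ≥ 52, sorted by total cost:
- chair+jacket+board game: cost 15, value 59
- jacket+headphones: cost 15, value 56
Minimum cost: 15 $.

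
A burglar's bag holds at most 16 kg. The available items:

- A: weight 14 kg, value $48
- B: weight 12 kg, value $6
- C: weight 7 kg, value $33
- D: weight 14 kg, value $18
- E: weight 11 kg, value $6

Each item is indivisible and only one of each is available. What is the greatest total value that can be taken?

Check high-value combinations within 16 kg:
- A: weight 14, value 48
- C: weight 7, value 33
- D: weight 14, value 18
Best: $48.

$48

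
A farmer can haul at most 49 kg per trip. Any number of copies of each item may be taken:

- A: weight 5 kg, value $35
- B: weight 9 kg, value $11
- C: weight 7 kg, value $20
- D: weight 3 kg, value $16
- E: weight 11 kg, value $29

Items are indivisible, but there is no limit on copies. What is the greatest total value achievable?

Best value-per-unit is A at 35/5; filling with it alone gives 9×35 = 315.
Optimal mix: 9×A + 1×D → weight 48, value 331.

$331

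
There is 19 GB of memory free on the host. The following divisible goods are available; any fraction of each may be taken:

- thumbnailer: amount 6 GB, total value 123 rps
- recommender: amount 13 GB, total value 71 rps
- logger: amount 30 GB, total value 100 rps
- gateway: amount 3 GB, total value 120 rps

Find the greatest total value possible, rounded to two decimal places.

297.62

Take in order of value per unit:
- gateway (120/3 per unit): all 3 → value 120, running total 120.00
- thumbnailer (123/6 per unit): all 6 → value 123, running total 243.00
- recommender (71/13 per unit): 10 of 13 → value 10×71/13 = 54.6154, running total 297.62
Total 297.62.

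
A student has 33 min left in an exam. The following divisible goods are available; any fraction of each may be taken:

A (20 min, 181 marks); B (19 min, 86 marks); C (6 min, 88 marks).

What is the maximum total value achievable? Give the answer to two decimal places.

Take in order of value per unit:
- C (88/6 per unit): all 6 → value 88, running total 88.00
- A (181/20 per unit): all 20 → value 181, running total 269.00
- B (86/19 per unit): 7 of 19 → value 7×86/19 = 31.6842, running total 300.68
Total 300.68.

300.68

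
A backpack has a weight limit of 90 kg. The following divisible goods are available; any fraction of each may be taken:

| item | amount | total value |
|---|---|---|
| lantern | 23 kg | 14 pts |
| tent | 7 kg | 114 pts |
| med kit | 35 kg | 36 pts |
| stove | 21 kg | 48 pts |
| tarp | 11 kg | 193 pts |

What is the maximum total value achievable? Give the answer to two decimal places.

Take in order of value per unit:
- tarp (193/11 per unit): all 11 → value 193, running total 193.00
- tent (114/7 per unit): all 7 → value 114, running total 307.00
- stove (48/21 per unit): all 21 → value 48, running total 355.00
- med kit (36/35 per unit): all 35 → value 36, running total 391.00
- lantern (14/23 per unit): 16 of 23 → value 16×14/23 = 9.7391, running total 400.74
Total 400.74.

400.74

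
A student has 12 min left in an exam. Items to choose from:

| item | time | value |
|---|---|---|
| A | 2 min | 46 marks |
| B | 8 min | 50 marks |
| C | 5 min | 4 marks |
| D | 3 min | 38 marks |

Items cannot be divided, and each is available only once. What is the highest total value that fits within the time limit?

96 marks

Check high-value combinations within 12 min:
- A+B: time 2+8=10, value 46+50=96
- A+C+D: time 2+5+3=10, value 46+4+38=88
- B+D: time 8+3=11, value 50+38=88
- A+D: time 2+3=5, value 46+38=84
- A+C: time 2+5=7, value 46+4=50
Best: 96 marks.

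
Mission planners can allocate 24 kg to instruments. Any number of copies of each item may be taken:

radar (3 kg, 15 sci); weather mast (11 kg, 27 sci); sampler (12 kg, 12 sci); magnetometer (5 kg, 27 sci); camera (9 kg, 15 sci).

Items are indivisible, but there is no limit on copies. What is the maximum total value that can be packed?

126 sci

Best value-per-unit is magnetometer at 27/5; filling with it alone gives 4×27 = 108.
Optimal mix: 3×radar + 3×magnetometer → mass 24, value 126.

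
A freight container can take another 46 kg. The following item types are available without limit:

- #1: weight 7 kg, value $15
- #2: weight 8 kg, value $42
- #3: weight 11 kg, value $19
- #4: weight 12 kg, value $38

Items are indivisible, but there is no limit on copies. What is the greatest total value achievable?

Best value-per-unit is #2 at 42/8, and filling with it alone uses weight 5×8=40. No mix of the others beats 5×42 = 210.

$210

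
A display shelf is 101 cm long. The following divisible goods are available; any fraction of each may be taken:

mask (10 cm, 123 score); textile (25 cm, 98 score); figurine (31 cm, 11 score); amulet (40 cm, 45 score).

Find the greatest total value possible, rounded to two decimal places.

Take in order of value per unit:
- mask (123/10 per unit): all 10 → value 123, running total 123.00
- textile (98/25 per unit): all 25 → value 98, running total 221.00
- amulet (45/40 per unit): all 40 → value 45, running total 266.00
- figurine (11/31 per unit): 26 of 31 → value 26×11/31 = 9.2258, running total 275.23
Total 275.23.

275.23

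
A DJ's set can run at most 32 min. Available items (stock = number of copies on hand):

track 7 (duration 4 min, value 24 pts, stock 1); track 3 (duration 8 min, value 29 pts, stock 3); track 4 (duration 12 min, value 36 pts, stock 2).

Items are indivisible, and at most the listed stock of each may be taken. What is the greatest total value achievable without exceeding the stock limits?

Top feasible selections:
- 1×track 7 + 2×track 3 + 1×track 4: duration 32, value 118
- 1×track 7 + 3×track 3: duration 28, value 111
- 1×track 3 + 2×track 4: duration 32, value 101
- 1×track 7 + 2×track 4: duration 28, value 96
Best: 118 pts.

118 pts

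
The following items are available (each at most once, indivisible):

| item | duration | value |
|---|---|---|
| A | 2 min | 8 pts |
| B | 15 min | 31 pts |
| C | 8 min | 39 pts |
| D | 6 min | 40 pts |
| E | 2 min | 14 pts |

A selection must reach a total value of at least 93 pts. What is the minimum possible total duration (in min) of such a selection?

16

Subsets with value ≥ 93, sorted by total duration:
- C+D+E: duration 16, value 93
- A+C+D+E: duration 18, value 101
- A+B+D+E: duration 25, value 93
Minimum duration: 16 min.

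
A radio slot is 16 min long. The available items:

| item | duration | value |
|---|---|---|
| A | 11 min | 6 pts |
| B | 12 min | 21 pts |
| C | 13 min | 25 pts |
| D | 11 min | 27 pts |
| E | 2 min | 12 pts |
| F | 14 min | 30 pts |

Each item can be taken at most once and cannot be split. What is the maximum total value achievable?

42 pts

Check high-value combinations within 16 min:
- E+F: duration 2+14=16, value 12+30=42
- D+E: duration 11+2=13, value 27+12=39
- C+E: duration 13+2=15, value 25+12=37
Best: 42 pts.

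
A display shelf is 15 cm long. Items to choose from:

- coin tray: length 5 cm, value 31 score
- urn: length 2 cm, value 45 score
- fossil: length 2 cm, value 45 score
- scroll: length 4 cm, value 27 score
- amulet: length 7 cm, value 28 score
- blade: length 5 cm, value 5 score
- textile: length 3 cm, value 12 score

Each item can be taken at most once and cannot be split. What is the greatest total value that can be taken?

148 score

This is a 0/1 knapsack; check combinations near the capacity.
- coin tray+urn+fossil+scroll: length 5+2+2+4=13, value 31+45+45+27=148
- urn+fossil+scroll+amulet: length 2+2+4+7=15, value 45+45+27+28=145
- coin tray+urn+fossil+textile: length 5+2+2+3=12, value 31+45+45+12=133
- urn+fossil+amulet+textile: length 2+2+7+3=14, value 45+45+28+12=130
Best: 148 score.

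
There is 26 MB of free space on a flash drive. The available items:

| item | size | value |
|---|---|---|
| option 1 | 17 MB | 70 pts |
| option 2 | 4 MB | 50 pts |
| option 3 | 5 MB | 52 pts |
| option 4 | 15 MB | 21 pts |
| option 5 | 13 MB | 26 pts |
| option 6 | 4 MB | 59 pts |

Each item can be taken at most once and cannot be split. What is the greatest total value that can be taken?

Check high-value combinations within 26 MB:
- option 2+option 3+option 5+option 6: size 4+5+13+4=26, value 50+52+26+59=187
- option 1+option 3+option 6: size 17+5+4=26, value 70+52+59=181
- option 1+option 2+option 6: size 17+4+4=25, value 70+50+59=179
- option 1+option 2+option 3: size 17+4+5=26, value 70+50+52=172
- option 2+option 3+option 6: size 4+5+4=13, value 50+52+59=161
Best: 187 pts.

187 pts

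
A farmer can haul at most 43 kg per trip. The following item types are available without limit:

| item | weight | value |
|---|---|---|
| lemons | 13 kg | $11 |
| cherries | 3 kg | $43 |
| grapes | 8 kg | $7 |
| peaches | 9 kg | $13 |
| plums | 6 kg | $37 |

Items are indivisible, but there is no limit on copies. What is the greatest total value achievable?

Best value-per-unit is cherries at 43/3, and filling with it alone uses weight 14×3=42. No mix of the others beats 14×43 = 602.

$602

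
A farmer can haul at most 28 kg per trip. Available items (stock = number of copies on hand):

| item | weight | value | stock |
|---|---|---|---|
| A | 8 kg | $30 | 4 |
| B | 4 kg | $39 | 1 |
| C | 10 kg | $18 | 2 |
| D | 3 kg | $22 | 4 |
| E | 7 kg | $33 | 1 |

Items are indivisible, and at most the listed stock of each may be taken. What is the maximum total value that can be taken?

Best selections within weight 28 and stock limits:
- 1×A + 1×B + 3×D + 1×E: weight 28, value 168
- 1×B + 4×D + 1×E: weight 23, value 160
Best: $168.

$168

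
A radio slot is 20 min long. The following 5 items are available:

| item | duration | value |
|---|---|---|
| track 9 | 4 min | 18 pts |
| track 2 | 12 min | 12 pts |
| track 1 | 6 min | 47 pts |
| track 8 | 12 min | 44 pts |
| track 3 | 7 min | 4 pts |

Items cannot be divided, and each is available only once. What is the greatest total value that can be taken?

91 pts

This is a 0/1 knapsack; check combinations near the capacity.
- track 1+track 8: duration 6+12=18, value 47+44=91
- track 9+track 1+track 3: duration 4+6+7=17, value 18+47+4=69
- track 9+track 1: duration 4+6=10, value 18+47=65
- track 9+track 8: duration 4+12=16, value 18+44=62
Best: 91 pts.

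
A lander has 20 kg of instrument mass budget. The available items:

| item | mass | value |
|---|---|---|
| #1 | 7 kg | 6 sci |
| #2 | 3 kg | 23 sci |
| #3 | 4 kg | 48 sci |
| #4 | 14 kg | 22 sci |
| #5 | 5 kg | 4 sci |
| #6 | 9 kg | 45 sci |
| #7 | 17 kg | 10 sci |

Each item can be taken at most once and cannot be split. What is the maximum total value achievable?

Check high-value combinations within 20 kg:
- #2+#3+#6: mass 3+4+9=16, value 23+48+45=116
- #1+#3+#6: mass 7+4+9=20, value 6+48+45=99
- #3+#5+#6: mass 4+5+9=18, value 48+4+45=97
- #3+#6: mass 4+9=13, value 48+45=93
- #1+#2+#3+#5: mass 7+3+4+5=19, value 6+23+48+4=81
Best: 116 sci.

116 sci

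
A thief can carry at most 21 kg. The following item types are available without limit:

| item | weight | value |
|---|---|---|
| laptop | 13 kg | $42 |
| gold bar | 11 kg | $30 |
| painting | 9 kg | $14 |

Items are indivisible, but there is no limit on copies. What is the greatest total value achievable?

$44

Best value-per-unit is laptop at 42/13; filling with it alone gives 1×42 = 42.
Optimal mix: 1×gold bar + 1×painting → weight 20, value 44.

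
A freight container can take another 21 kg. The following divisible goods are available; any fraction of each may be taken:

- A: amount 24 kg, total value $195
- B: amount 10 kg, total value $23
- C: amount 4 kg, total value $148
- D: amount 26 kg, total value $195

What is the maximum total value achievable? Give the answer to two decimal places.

286.13

Take in order of value per unit:
- C (148/4 per unit): all 4 → value 148, running total 148.00
- A (195/24 per unit): 17 of 24 → value 17×195/24 = 138.1250, running total 286.13
Total 286.13.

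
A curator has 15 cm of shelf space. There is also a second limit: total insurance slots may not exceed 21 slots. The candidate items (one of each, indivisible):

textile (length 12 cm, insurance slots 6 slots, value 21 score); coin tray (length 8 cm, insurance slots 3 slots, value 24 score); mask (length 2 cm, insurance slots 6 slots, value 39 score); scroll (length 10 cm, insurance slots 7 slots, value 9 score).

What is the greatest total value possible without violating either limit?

Feasible sets respecting both limits:
- coin tray+mask: length 10, insurance slots 9, value 63
- textile+mask: length 14, insurance slots 12, value 60
- mask+scroll: length 12, insurance slots 13, value 48
- mask: length 2, insurance slots 6, value 39
Best: 63 score.

63 score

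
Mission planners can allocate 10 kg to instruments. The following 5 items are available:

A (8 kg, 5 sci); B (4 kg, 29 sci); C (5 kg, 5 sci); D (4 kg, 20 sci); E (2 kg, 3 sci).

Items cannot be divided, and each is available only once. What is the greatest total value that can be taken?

Check high-value combinations within 10 kg:
- B+D+E: mass 4+4+2=10, value 29+20+3=52
- B+D: mass 4+4=8, value 29+20=49
- B+C: mass 4+5=9, value 29+5=34
- B+E: mass 4+2=6, value 29+3=32
- B: mass 4, value 29
Best: 52 sci.

52 sci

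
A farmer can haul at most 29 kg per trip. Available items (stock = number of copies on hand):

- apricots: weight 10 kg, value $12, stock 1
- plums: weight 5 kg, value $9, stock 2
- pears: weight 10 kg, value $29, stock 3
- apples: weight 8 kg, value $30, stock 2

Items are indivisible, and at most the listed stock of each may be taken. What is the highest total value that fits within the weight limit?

$89

Best selections within weight 29 and stock limits:
- 1×pears + 2×apples: weight 26, value 89
- 2×pears + 1×apples: weight 28, value 88
- 2×plums + 2×apples: weight 26, value 78
- 2×plums + 1×pears + 1×apples: weight 28, value 77
Best: $89.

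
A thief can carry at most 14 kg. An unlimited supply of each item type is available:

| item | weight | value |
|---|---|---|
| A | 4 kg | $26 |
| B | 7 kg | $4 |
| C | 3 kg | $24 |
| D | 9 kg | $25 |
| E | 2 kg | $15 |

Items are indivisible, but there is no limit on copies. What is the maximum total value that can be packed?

$111

Best value-per-unit is C at 24/3; filling with it alone gives 4×24 = 96.
Optimal mix: 4×C + 1×E → weight 14, value 111.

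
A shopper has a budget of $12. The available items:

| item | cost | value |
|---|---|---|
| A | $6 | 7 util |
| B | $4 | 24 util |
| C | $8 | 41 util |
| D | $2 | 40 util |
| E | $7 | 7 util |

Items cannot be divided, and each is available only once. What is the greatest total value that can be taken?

Check high-value combinations within $12:
- C+D: cost 8+2=10, value 41+40=81
- A+B+D: cost 6+4+2=12, value 7+24+40=71
- B+C: cost 4+8=12, value 24+41=65
- B+D: cost 4+2=6, value 24+40=64
Best: 81 util.

81 util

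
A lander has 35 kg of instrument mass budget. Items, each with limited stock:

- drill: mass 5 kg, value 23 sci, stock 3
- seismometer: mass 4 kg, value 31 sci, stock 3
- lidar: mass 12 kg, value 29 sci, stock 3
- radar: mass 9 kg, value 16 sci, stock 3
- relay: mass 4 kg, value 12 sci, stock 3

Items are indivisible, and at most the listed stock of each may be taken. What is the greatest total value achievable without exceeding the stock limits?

Best selections within mass 35 and stock limits:
- 3×drill + 3×seismometer + 2×relay: mass 35, value 186
- 2×drill + 3×seismometer + 3×relay: mass 34, value 175
- 3×drill + 3×seismometer + 1×relay: mass 31, value 174
- 2×drill + 3×seismometer + 1×lidar: mass 34, value 168
Best: 186 sci.

186 sci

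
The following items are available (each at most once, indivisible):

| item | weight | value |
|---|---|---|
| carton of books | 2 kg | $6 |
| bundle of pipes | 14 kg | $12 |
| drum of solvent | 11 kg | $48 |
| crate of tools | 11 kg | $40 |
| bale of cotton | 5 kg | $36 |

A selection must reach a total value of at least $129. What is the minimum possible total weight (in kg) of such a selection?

Subsets with value ≥ 129, sorted by total weight:
- carton of books+drum of solvent+crate of tools+bale of cotton: weight 29, value 130
- bundle of pipes+drum of solvent+crate of tools+bale of cotton: weight 41, value 136
Minimum weight: 29 kg.

29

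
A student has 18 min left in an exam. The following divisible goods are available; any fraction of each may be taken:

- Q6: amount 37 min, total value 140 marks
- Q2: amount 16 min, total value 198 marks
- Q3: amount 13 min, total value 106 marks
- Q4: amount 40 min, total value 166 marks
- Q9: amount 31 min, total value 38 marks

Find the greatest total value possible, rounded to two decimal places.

214.31

Take in order of value per unit:
- Q2 (198/16 per unit): all 16 → value 198, running total 198.00
- Q3 (106/13 per unit): 2 of 13 → value 2×106/13 = 16.3077, running total 214.31
Total 214.31.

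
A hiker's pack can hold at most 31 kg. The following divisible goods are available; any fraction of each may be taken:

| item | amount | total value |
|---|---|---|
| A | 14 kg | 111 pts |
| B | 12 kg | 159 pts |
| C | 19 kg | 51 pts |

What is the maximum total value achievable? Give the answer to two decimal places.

Take in order of value per unit:
- B (159/12 per unit): all 12 → value 159, running total 159.00
- A (111/14 per unit): all 14 → value 111, running total 270.00
- C (51/19 per unit): 5 of 19 → value 5×51/19 = 13.4211, running total 283.42
Total 283.42.

283.42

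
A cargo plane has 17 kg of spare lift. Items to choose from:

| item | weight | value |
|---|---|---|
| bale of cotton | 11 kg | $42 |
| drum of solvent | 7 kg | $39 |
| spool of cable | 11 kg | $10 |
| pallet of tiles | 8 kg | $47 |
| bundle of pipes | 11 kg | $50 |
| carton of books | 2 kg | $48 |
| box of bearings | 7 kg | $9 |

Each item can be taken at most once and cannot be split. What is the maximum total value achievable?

Check high-value combinations within 17 kg:
- drum of solvent+pallet of tiles+carton of books: weight 7+8+2=17, value 39+47+48=134
- pallet of tiles+carton of books+box of bearings: weight 8+2+7=17, value 47+48+9=104
- bundle of pipes+carton of books: weight 11+2=13, value 50+48=98
- drum of solvent+carton of books+box of bearings: weight 7+2+7=16, value 39+48+9=96
- pallet of tiles+carton of books: weight 8+2=10, value 47+48=95
Best: $134.

$134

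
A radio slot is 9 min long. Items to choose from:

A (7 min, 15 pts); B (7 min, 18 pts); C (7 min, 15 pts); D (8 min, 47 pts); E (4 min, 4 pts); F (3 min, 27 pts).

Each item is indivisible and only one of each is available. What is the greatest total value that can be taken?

Check high-value combinations within 9 min:
- D: duration 8, value 47
- E+F: duration 4+3=7, value 4+27=31
- F: duration 3, value 27
Best: 47 pts.

47 pts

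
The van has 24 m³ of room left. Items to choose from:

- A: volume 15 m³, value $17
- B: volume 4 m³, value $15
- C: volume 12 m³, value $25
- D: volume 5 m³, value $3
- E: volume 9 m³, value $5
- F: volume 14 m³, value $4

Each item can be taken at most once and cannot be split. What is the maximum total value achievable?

$43

Check high-value combinations within 24 m³:
- B+C+D: volume 4+12+5=21, value 15+25+3=43
- B+C: volume 4+12=16, value 15+25=40
- A+B+D: volume 15+4+5=24, value 17+15+3=35
Best: $43.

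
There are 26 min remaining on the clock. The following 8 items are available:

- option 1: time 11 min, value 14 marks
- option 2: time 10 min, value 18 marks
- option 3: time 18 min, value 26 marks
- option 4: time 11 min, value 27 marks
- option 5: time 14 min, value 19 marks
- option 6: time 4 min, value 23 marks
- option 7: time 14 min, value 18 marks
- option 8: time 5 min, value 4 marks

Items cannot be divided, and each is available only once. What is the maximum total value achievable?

Check high-value combinations within 26 min:
- option 2+option 4+option 6: time 10+11+4=25, value 18+27+23=68
- option 1+option 4+option 6: time 11+11+4=26, value 14+27+23=64
- option 1+option 2+option 6: time 11+10+4=25, value 14+18+23=55
Best: 68 marks.

68 marks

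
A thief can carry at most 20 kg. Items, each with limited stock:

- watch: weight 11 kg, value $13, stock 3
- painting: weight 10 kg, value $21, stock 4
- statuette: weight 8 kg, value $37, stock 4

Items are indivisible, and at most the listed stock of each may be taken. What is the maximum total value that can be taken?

Best selections within weight 20 and stock limits:
- 2×statuette: weight 16, value 74
- 1×painting + 1×statuette: weight 18, value 58
- 1×watch + 1×statuette: weight 19, value 50
- 2×painting: weight 20, value 42
Best: $74.

$74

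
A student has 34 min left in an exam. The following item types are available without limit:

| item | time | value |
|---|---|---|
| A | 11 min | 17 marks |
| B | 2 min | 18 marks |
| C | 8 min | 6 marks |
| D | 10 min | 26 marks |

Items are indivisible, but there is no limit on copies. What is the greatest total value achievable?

Best value-per-unit is B at 18/2, and filling with it alone uses time 17×2=34. No mix of the others beats 17×18 = 306.

306 marks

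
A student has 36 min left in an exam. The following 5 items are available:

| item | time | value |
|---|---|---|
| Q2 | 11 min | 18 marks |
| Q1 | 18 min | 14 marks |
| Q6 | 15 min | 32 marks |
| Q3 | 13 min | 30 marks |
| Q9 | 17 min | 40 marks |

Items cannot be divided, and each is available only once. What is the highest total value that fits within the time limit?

72 marks

Check high-value combinations within 36 min:
- Q6+Q9: time 15+17=32, value 32+40=72
- Q3+Q9: time 13+17=30, value 30+40=70
- Q6+Q3: time 15+13=28, value 32+30=62
Best: 72 marks.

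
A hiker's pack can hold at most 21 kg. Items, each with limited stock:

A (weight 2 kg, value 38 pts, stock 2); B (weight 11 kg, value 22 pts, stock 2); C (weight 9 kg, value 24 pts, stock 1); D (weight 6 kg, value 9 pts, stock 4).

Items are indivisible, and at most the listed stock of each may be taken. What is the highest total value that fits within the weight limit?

109 pts

Best selections within weight 21 and stock limits:
- 2×A + 1×C + 1×D: weight 19, value 109
- 2×A + 1×B + 1×D: weight 21, value 107
- 2×A + 1×C: weight 13, value 100
- 2×A + 1×B: weight 15, value 98
Best: 109 pts.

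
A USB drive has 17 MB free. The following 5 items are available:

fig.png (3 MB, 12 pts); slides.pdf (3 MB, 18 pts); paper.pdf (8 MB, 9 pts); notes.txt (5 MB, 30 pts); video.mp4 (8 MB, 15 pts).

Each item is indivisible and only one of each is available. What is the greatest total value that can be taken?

Check high-value combinations within 17 MB:
- slides.pdf+notes.txt+video.mp4: size 3+5+8=16, value 18+30+15=63
- fig.png+slides.pdf+notes.txt: size 3+3+5=11, value 12+18+30=60
- slides.pdf+paper.pdf+notes.txt: size 3+8+5=16, value 18+9+30=57
Best: 63 pts.

63 pts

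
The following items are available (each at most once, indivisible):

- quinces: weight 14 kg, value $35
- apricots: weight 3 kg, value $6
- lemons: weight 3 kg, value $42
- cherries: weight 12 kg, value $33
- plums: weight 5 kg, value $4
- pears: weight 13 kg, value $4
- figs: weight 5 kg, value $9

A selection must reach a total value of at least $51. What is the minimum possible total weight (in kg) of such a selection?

8

Subsets with value ≥ 51, sorted by total weight:
- lemons+figs: weight 8, value 51
- apricots+lemons+figs: weight 11, value 57
- apricots+lemons+plums: weight 11, value 52
Minimum weight: 8 kg.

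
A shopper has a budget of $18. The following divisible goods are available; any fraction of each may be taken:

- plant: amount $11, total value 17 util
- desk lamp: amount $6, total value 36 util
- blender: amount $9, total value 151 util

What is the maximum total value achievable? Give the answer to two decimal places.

191.64

Take in order of value per unit:
- blender (151/9 per unit): all 9 → value 151, running total 151.00
- desk lamp (36/6 per unit): all 6 → value 36, running total 187.00
- plant (17/11 per unit): 3 of 11 → value 3×17/11 = 4.6364, running total 191.64
Total 191.64.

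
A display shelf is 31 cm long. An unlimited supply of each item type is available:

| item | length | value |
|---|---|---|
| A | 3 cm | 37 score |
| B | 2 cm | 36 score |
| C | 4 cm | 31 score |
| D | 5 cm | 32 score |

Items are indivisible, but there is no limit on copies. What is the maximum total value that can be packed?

Best value-per-unit is B at 36/2; filling with it alone gives 15×36 = 540.
Optimal mix: 1×A + 14×B → length 31, value 541.

541 score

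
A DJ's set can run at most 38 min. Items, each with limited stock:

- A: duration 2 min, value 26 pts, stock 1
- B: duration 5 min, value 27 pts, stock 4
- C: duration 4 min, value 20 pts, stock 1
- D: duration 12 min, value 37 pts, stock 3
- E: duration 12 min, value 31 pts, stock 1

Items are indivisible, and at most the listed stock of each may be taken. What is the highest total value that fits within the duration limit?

191 pts

Best selections within duration 38 and stock limits:
- 1×A + 4×B + 1×C + 1×D: duration 38, value 191
- 1×A + 4×B + 1×C + 1×E: duration 38, value 185
- 1×A + 4×B + 1×D: duration 34, value 171
- 1×A + 4×B + 1×E: duration 34, value 165
Best: 191 pts.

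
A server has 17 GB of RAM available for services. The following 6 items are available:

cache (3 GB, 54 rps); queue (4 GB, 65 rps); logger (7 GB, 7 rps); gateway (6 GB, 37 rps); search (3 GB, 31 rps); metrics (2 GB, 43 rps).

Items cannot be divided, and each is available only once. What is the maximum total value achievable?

Check high-value combinations within 17 GB:
- cache+queue+gateway+metrics: memory 3+4+6+2=15, value 54+65+37+43=199
- cache+queue+search+metrics: memory 3+4+3+2=12, value 54+65+31+43=193
- cache+queue+gateway+search: memory 3+4+6+3=16, value 54+65+37+31=187
- queue+gateway+search+metrics: memory 4+6+3+2=15, value 65+37+31+43=176
Best: 199 rps.

199 rps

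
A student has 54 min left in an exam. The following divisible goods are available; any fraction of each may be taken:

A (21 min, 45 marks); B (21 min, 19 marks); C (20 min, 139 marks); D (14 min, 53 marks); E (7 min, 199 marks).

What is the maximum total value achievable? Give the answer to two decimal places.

Take in order of value per unit:
- E (199/7 per unit): all 7 → value 199, running total 199.00
- C (139/20 per unit): all 20 → value 139, running total 338.00
- D (53/14 per unit): all 14 → value 53, running total 391.00
- A (45/21 per unit): 13 of 21 → value 13×45/21 = 27.8571, running total 418.86
Total 418.86.

418.86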